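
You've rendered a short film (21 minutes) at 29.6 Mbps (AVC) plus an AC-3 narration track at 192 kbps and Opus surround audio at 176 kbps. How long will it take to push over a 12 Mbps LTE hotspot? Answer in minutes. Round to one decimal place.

52.4 minutes

21 min = 1260 s
Audio total: 192 + 176 = 368 kbps = 0.368 Mbps.
Total bitrate: 29.968 Mbps.
File: 29.968 Mbps × 1260 s = 37759.7 Mb.
At 12 Mbps: 37759.7 / 12 = 3146.6 s ≈ 52.4 minutes.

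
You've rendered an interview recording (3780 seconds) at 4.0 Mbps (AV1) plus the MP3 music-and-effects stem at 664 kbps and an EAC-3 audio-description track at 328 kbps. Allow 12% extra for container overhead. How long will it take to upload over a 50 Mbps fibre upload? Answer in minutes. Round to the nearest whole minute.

7 minutes

Audio total: 664 + 328 = 992 kbps = 0.992 Mbps.
Total bitrate: 4.992 Mbps.
File: 4.992 Mbps × 3780 s = 18869.8 Mb.
With 12% container overhead: ×1.12. → 21134.1 Mb.
At 50 Mbps: 21134.1 / 50 = 422.7 s ≈ 7.04 minutes.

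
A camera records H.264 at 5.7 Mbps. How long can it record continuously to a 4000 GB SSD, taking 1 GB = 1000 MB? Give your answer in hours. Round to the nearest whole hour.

Capacity: 4000 GB = 32,000,000 Mb.
Recording time: 32,000,000 / 5.700 = 5,614,035 s ≈ 1,559 hours.

1559 hours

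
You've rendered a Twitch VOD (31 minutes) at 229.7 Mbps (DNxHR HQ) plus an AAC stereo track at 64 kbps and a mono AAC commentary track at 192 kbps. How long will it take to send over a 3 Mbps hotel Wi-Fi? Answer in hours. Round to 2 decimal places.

39.60 hours

31 min = 1860 s
Audio total: 64 + 192 = 256 kbps = 0.256 Mbps.
Total bitrate: 229.956 Mbps.
File: 229.956 Mbps × 1860 s = 427718.2 Mb.
At 3 Mbps: 427718.2 / 3 = 142572.7 s ≈ 39.6 hours.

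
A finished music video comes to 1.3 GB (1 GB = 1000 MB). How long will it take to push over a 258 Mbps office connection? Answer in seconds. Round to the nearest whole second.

File: 1.3 GB = 10400.0 Mb.
At 258 Mbps: 10400.0 / 258 = 40.3 s ≈ 40.3 seconds.

40 seconds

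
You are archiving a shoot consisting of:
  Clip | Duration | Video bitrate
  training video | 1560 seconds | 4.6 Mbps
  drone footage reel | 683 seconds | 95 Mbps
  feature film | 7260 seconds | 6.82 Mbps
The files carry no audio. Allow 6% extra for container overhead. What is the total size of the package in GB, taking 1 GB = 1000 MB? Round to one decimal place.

training video: 4.600 Mbps × 1560 s × 1.06 = 7606.6 Mb
drone footage reel: 95.000 Mbps × 683 s × 1.06 = 68778.1 Mb
feature film: 6.820 Mbps × 7260 s × 1.06 = 52484.0 Mb
Total: 128868.7 Mb = 16108.6 MB.
= 16.11 GB.

16.1 GB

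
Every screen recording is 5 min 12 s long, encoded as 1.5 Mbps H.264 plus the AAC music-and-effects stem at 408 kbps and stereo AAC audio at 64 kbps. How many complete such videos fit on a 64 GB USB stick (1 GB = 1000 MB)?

5 min 12 s = 312 s
Audio total: 408 + 64 = 472 kbps = 0.472 Mbps.
Total bitrate: 1.972 Mbps.
Per item: 1.972 Mbps × 312 s = 615.3 Mb = 76.91 MB.
Capacity: 64 GB = 512,000 Mb; 832.16 items → 832 complete.

832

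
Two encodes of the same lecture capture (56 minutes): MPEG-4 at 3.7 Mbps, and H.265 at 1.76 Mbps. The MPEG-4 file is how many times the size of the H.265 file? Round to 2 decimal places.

2.10

56 min = 3360 s
MPEG-4: 3.700 Mbps × 3360 s = 12432.0 Mb = 1.554 GB.
H.265: 1.760 Mbps × 3360 s = 5913.6 Mb = 0.739 GB.
Ratio: 1.554 / 0.739 = 2.102.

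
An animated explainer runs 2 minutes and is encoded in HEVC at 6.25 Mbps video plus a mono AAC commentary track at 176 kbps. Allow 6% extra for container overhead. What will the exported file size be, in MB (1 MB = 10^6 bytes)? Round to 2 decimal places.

102.17 MB

2 min = 120 s
Audio: 176 kbps = 0.176 Mbps.
Total bitrate: 6.25 + 0.176 = 6.426 Mbps.
Stream data: 6.426 Mbps × 120 s = 771.1 Mb.
With 6% container overhead: ×1.06.
817.4 Mb ÷ 8 = 102.2 MB → 102.2 MB.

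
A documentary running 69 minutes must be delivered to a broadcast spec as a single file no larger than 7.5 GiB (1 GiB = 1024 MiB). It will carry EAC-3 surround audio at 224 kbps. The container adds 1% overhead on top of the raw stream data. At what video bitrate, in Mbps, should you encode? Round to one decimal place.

Budget: 7.5 GiB = 64424.5 Mb.
Stream payload after overhead: 64424.5 / 1.01 = 63786.6 Mb.
69 min = 4140 s
Total bitrate budget: 63786.6 Mb / 4140 s = 15.407 Mbps.
Audio: 224 kbps = 0.224 Mbps.
Video: 15.407 − 0.224 = 15.183 Mbps.

15.2 Mbps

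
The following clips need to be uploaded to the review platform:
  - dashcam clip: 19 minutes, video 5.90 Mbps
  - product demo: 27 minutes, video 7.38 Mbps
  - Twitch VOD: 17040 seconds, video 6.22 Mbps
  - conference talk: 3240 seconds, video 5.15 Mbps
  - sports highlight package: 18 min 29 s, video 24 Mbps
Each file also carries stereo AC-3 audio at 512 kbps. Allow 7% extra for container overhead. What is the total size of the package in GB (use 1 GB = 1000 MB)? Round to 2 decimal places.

Audio: 512 kbps = 0.512 Mbps.
dashcam clip: 6.412 Mbps × 1140 s × 1.07 = 7821.4 Mb
product demo: 7.892 Mbps × 1620 s × 1.07 = 13680.0 Mb
Twitch VOD: 6.732 Mbps × 17040 s × 1.07 = 122743.2 Mb
conference talk: 5.662 Mbps × 3240 s × 1.07 = 19629.0 Mb
sports highlight package: 24.512 Mbps × 1109 s × 1.07 = 29086.7 Mb
Total: 192960.3 Mb = 24120.0 MB.
= 24.12 GB.

24.12 GB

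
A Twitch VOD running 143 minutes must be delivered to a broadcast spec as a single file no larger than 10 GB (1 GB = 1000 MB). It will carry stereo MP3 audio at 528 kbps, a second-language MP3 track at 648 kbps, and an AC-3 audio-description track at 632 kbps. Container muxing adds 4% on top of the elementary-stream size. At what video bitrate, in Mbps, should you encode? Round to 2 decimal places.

7.16 Mbps

Budget: 10 GB = 80000.0 Mb.
Stream payload after overhead: 80000.0 / 1.04 = 76923.1 Mb.
143 min = 8580 s
Total bitrate budget: 76923.1 Mb / 8580 s = 8.965 Mbps.
Audio total: 528 + 648 + 632 = 1808 kbps = 1.808 Mbps.
Video: 8.965 − 1.808 = 7.157 Mbps.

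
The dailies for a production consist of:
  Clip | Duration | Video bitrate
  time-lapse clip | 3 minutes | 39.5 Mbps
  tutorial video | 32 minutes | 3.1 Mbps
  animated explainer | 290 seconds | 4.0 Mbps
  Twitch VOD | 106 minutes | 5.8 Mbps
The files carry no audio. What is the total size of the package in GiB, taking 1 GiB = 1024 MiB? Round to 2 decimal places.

time-lapse clip: 39.500 Mbps × 180 s = 7110.0 Mb
tutorial video: 3.100 Mbps × 1920 s = 5952.0 Mb
animated explainer: 4.000 Mbps × 290 s = 1160.0 Mb
Twitch VOD: 5.800 Mbps × 6360 s = 36888.0 Mb
Total: 51110.0 Mb = 6388.8 MB.
= 5.950 GiB.

5.95 GiB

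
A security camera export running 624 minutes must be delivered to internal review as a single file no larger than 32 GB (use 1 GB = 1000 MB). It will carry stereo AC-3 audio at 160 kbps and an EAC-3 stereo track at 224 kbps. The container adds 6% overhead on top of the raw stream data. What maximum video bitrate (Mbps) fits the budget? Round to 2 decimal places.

Budget: 32 GB = 256000.0 Mb.
Stream payload after overhead: 256000.0 / 1.06 = 241509.4 Mb.
624 min = 37440 s
Total bitrate budget: 241509.4 Mb / 37440 s = 6.451 Mbps.
Audio total: 160 + 224 = 384 kbps = 0.384 Mbps.
Video: 6.451 − 0.384 = 6.067 Mbps.

6.07 Mbps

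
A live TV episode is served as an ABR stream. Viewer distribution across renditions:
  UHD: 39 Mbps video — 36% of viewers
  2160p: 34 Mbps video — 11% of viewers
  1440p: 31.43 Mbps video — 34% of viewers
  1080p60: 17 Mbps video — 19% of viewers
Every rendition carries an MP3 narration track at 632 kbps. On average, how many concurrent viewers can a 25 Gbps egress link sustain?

773

Audio: 632 kbps = 0.632 Mbps.
Average per-viewer bitrate: 0.36×39.632 + 0.11×34.632 + 0.34×32.062 + 0.19×17.632 = 32.328 Mbps.
25 Gbps = 25,000 Mbps; 25,000 / 32.328 = 773.32 → 773.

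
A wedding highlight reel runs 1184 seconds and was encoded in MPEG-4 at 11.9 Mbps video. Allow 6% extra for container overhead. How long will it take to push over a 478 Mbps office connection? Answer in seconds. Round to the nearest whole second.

31 seconds

File: 11.900 Mbps × 1184 s = 14089.6 Mb.
With 6% container overhead: ×1.06. → 14935.0 Mb.
At 478 Mbps: 14935.0 / 478 = 31.2 s ≈ 31.2 seconds.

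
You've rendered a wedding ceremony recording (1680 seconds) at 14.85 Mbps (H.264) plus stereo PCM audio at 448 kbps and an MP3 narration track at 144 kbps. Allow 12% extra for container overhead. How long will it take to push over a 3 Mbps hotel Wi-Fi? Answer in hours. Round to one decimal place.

2.7 hours

Audio total: 448 + 144 = 592 kbps = 0.592 Mbps.
Total bitrate: 15.442 Mbps.
File: 15.442 Mbps × 1680 s = 25942.6 Mb.
With 12% container overhead: ×1.12. → 29055.7 Mb.
At 3 Mbps: 29055.7 / 3 = 9685.2 s ≈ 2.69 hours.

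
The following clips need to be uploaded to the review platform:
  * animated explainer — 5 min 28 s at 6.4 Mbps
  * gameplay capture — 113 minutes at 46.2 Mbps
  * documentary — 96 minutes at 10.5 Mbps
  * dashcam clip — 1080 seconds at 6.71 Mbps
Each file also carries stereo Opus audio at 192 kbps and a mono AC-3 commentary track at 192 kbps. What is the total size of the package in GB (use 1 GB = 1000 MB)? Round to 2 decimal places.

48.55 GB

Audio total: 192 + 192 = 384 kbps = 0.384 Mbps.
animated explainer: 6.784 Mbps × 328 s = 2225.2 Mb
gameplay capture: 46.584 Mbps × 6780 s = 315839.5 Mb
documentary: 10.884 Mbps × 5760 s = 62691.8 Mb
dashcam clip: 7.094 Mbps × 1080 s = 7661.5 Mb
Total: 388418.0 Mb = 48552.3 MB.
= 48.55 GB.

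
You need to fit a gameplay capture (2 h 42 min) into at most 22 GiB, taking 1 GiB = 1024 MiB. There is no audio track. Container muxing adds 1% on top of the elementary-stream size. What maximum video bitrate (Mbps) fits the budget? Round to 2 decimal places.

19.25 Mbps

Budget: 22 GiB = 188978.6 Mb.
Stream payload after overhead: 188978.6 / 1.01 = 187107.5 Mb.
2 h 42 min = 162 min = 9720 s
Total bitrate budget: 187107.5 Mb / 9720 s = 19.250 Mbps.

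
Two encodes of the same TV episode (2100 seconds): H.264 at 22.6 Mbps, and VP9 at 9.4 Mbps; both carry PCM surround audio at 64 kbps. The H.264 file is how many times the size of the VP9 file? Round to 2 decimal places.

2.39

Audio: 64 kbps = 0.064 Mbps.
H.264: 22.664 Mbps × 2100 s = 47594.4 Mb = 5.949 GB.
VP9: 9.464 Mbps × 2100 s = 19874.4 Mb = 2.484 GB.
Ratio: 5.949 / 2.484 = 2.395.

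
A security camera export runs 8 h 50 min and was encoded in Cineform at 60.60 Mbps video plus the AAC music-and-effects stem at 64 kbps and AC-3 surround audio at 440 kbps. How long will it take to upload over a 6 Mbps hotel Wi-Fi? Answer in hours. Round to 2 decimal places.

8 h 50 min = 530 min = 31800 s
Audio total: 64 + 440 = 504 kbps = 0.504 Mbps.
Total bitrate: 61.104 Mbps.
File: 61.104 Mbps × 31800 s = 1943107.2 Mb.
At 6 Mbps: 1943107.2 / 6 = 323851.2 s ≈ 90 hours.

89.96 hours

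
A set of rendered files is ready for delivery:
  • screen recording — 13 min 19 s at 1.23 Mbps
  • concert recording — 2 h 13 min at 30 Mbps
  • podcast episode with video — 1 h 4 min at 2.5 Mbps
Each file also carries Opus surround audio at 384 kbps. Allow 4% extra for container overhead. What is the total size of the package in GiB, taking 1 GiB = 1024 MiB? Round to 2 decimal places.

30.85 GiB

Audio: 384 kbps = 0.384 Mbps.
screen recording: 1.614 Mbps × 799 s × 1.04 = 1341.2 Mb
concert recording: 30.384 Mbps × 7980 s × 1.04 = 252162.9 Mb
podcast episode with video: 2.884 Mbps × 3840 s × 1.04 = 11517.5 Mb
Total: 265021.6 Mb = 33127.7 MB.
= 30.85 GiB.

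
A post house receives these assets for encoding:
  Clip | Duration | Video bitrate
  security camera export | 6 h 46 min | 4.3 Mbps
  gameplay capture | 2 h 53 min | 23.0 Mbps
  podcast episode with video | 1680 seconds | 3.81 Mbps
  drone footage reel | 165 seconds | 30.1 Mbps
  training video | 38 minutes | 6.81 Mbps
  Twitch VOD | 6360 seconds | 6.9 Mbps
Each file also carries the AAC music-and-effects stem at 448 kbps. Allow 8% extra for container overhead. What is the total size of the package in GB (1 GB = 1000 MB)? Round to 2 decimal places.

58.66 GB

Audio: 448 kbps = 0.448 Mbps.
security camera export: 4.748 Mbps × 24360 s × 1.08 = 124914.2 Mb
gameplay capture: 23.448 Mbps × 10380 s × 1.08 = 262861.5 Mb
podcast episode with video: 4.258 Mbps × 1680 s × 1.08 = 7725.7 Mb
drone footage reel: 30.548 Mbps × 165 s × 1.08 = 5443.7 Mb
training video: 7.258 Mbps × 2280 s × 1.08 = 17872.1 Mb
Twitch VOD: 7.348 Mbps × 6360 s × 1.08 = 50471.9 Mb
Total: 469289.1 Mb = 58661.1 MB.
= 58.66 GB.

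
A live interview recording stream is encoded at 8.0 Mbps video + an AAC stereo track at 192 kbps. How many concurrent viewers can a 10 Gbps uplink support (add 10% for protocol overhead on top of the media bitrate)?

1109

Audio: 192 kbps = 0.192 Mbps.
Per-viewer media rate: 8.192 Mbps.
On the wire with 10% overhead: 9.011 Mbps.
10 Gbps = 10,000 Mbps; 10,000 / 9.011 = 1109.73 → 1109 viewers.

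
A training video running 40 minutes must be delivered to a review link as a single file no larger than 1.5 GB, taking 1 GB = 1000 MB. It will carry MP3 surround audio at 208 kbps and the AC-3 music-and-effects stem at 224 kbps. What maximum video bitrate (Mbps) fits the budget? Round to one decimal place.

4.6 Mbps

Budget: 1.5 GB = 12000.0 Mb.
40 min = 2400 s
Total bitrate budget: 12000.0 Mb / 2400 s = 5.000 Mbps.
Audio total: 208 + 224 = 432 kbps = 0.432 Mbps.
Video: 5.000 − 0.432 = 4.568 Mbps.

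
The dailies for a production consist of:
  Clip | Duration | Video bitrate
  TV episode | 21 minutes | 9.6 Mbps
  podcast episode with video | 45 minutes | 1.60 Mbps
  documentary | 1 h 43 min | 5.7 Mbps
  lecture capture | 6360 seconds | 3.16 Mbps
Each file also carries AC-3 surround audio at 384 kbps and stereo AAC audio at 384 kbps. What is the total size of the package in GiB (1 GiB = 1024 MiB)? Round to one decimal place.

Audio total: 384 + 384 = 768 kbps = 0.768 Mbps.
TV episode: 10.368 Mbps × 1260 s = 13063.7 Mb
podcast episode with video: 2.368 Mbps × 2700 s = 6393.6 Mb
documentary: 6.468 Mbps × 6180 s = 39972.2 Mb
lecture capture: 3.928 Mbps × 6360 s = 24982.1 Mb
Total: 84411.6 Mb = 10551.5 MB.
= 9.827 GiB.

9.8 GiB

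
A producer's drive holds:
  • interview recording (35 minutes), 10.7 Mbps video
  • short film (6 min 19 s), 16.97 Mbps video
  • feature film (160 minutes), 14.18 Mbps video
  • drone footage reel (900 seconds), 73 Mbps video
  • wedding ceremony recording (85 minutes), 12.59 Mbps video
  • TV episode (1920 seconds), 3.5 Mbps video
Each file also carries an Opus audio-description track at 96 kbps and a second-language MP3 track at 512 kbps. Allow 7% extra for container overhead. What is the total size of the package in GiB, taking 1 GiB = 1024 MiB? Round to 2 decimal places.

39.09 GiB

Audio total: 96 + 512 = 608 kbps = 0.608 Mbps.
interview recording: 11.308 Mbps × 2100 s × 1.07 = 25409.1 Mb
short film: 17.578 Mbps × 379 s × 1.07 = 7128.4 Mb
feature film: 14.788 Mbps × 9600 s × 1.07 = 151902.3 Mb
drone footage reel: 73.608 Mbps × 900 s × 1.07 = 70884.5 Mb
wedding ceremony recording: 13.198 Mbps × 5100 s × 1.07 = 72021.5 Mb
TV episode: 4.108 Mbps × 1920 s × 1.07 = 8439.5 Mb
Total: 335785.3 Mb = 41973.2 MB.
= 39.09 GiB.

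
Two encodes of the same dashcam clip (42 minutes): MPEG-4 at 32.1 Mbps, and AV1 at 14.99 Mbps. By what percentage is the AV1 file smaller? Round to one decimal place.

42 min = 2520 s
MPEG-4: 32.100 Mbps × 2520 s = 80892.0 Mb = 10.111 GB.
AV1: 14.990 Mbps × 2520 s = 37774.8 Mb = 4.722 GB.
Reduction: (1 − 4.722/10.111) × 100 = 53.30%.

53.3%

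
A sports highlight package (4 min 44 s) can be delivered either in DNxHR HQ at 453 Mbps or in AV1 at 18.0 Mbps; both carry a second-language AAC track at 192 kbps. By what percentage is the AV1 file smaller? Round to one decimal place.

4 min 44 s = 284 s
Audio: 192 kbps = 0.192 Mbps.
DNxHR HQ: 453.192 Mbps × 284 s = 128706.5 Mb = 14.983 GiB.
AV1: 18.192 Mbps × 284 s = 5166.5 Mb = 0.601 GiB.
Reduction: (1 − 0.601/14.983) × 100 = 95.99%.

96.0%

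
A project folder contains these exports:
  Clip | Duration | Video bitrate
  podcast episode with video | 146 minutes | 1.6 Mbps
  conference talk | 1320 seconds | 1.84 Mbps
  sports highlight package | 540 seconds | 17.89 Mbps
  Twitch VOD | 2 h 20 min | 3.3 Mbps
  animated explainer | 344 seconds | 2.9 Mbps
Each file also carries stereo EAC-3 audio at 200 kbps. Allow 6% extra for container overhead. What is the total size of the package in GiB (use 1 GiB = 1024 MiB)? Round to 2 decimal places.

7.24 GiB

Audio: 200 kbps = 0.200 Mbps.
podcast episode with video: 1.800 Mbps × 8760 s × 1.06 = 16714.1 Mb
conference talk: 2.040 Mbps × 1320 s × 1.06 = 2854.4 Mb
sports highlight package: 18.090 Mbps × 540 s × 1.06 = 10354.7 Mb
Twitch VOD: 3.500 Mbps × 8400 s × 1.06 = 31164.0 Mb
animated explainer: 3.100 Mbps × 344 s × 1.06 = 1130.4 Mb
Total: 62217.5 Mb = 7777.2 MB.
= 7.243 GiB.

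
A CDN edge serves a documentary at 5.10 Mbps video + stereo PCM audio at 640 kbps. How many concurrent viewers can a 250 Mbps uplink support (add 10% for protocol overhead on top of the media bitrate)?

Audio: 640 kbps = 0.640 Mbps.
Per-viewer media rate: 5.740 Mbps.
On the wire with 10% overhead: 6.314 Mbps.
250 Mbps = 250.0 Mbps; 250.0 / 6.314 = 39.59 → 39 viewers.

39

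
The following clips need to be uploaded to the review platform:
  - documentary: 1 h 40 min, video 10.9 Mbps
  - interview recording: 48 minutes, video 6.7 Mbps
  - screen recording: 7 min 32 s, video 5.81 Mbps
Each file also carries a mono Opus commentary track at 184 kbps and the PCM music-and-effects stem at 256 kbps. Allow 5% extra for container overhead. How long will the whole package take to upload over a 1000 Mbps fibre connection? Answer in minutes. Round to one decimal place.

Audio total: 184 + 256 = 440 kbps = 0.440 Mbps.
documentary: 11.340 Mbps × 6000 s × 1.05 = 71442.0 Mb
interview recording: 7.140 Mbps × 2880 s × 1.05 = 21591.4 Mb
screen recording: 6.250 Mbps × 452 s × 1.05 = 2966.2 Mb
Total: 95999.6 Mb = 12000.0 MB.
At 1000 Mbps: 95999.6 / 1000 = 96 s ≈ 1.6 minutes.

1.6 minutes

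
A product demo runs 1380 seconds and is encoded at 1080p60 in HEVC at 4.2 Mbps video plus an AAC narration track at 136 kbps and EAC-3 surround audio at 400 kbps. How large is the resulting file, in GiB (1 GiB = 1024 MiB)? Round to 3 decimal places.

Audio total: 136 + 400 = 536 kbps = 0.536 Mbps.
Total bitrate: 4.2 + 0.536 = 4.736 Mbps.
Stream data: 4.736 Mbps × 1380 s = 6535.7 Mb.
6,536 Mb = 816,960,000 bytes ÷ 1,073,741,824 = 0.7609 GiB.

0.761 GiB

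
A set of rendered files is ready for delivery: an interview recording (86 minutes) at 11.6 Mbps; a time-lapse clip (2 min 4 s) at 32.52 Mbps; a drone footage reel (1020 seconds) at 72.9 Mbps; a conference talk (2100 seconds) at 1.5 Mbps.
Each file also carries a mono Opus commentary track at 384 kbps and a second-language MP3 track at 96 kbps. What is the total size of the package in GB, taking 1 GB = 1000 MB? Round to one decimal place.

18.2 GB

Audio total: 384 + 96 = 480 kbps = 0.480 Mbps.
interview recording: 12.080 Mbps × 5160 s = 62332.8 Mb
time-lapse clip: 33.000 Mbps × 124 s = 4092.0 Mb
drone footage reel: 73.380 Mbps × 1020 s = 74847.6 Mb
conference talk: 1.980 Mbps × 2100 s = 4158.0 Mb
Total: 145430.4 Mb = 18178.8 MB.
= 18.18 GB.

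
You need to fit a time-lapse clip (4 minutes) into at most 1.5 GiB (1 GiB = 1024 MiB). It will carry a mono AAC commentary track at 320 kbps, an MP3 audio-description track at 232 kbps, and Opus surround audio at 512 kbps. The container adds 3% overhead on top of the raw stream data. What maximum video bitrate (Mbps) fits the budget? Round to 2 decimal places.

Budget: 1.5 GiB = 12884.9 Mb.
Stream payload after overhead: 12884.9 / 1.03 = 12509.6 Mb.
4 min = 240 s
Total bitrate budget: 12509.6 Mb / 240 s = 52.123 Mbps.
Audio total: 320 + 232 + 512 = 1064 kbps = 1.064 Mbps.
Video: 52.123 − 1.064 = 51.059 Mbps.

51.06 Mbps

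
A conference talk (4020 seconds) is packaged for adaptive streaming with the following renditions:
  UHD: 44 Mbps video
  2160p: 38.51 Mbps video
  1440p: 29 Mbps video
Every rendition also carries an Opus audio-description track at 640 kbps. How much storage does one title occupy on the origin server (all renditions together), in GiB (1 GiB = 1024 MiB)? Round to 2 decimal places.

53.08 GiB

Audio: 640 kbps = 0.640 Mbps.
Sum of rendition bitrates: (44+0.640) + (38.51+0.640) + (29+0.640) = 113.430 Mbps.
× 4020 s = 455,989 Mb = 56,999 MB = 53.08 GiB.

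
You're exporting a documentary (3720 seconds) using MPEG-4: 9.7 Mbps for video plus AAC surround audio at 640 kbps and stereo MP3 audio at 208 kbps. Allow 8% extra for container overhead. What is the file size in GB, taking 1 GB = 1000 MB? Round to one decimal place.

Audio total: 640 + 208 = 848 kbps = 0.848 Mbps.
Total bitrate: 9.7 + 0.848 = 10.548 Mbps.
Stream data: 10.548 Mbps × 3720 s = 39238.6 Mb.
With 8% container overhead: ×1.08.
42,378 Mb ÷ 8 = 5,297 MB → 5.297 GB.

5.3 GB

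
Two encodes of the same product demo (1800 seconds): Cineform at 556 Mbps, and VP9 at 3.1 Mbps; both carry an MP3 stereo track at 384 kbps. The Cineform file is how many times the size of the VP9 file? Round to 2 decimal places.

159.70

Audio: 384 kbps = 0.384 Mbps.
Cineform: 556.384 Mbps × 1800 s = 1001491.2 Mb = 116.589 GiB.
VP9: 3.484 Mbps × 1800 s = 6271.2 Mb = 0.730 GiB.
Ratio: 116.589 / 0.730 = 159.697.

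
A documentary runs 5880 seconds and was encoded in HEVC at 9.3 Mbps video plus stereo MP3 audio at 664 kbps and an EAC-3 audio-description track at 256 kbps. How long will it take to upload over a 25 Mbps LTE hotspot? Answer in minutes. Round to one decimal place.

Audio total: 664 + 256 = 920 kbps = 0.920 Mbps.
Total bitrate: 10.220 Mbps.
File: 10.220 Mbps × 5880 s = 60093.6 Mb.
At 25 Mbps: 60093.6 / 25 = 2403.7 s ≈ 40.1 minutes.

40.1 minutes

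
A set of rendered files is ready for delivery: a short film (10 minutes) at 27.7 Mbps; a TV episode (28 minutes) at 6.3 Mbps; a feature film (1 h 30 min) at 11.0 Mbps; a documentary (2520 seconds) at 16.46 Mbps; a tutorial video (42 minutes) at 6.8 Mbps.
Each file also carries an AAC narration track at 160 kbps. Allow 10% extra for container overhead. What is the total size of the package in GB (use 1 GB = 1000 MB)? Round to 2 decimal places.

20.25 GB

Audio: 160 kbps = 0.160 Mbps.
short film: 27.860 Mbps × 600 s × 1.10 = 18387.6 Mb
TV episode: 6.460 Mbps × 1680 s × 1.10 = 11938.1 Mb
feature film: 11.160 Mbps × 5400 s × 1.10 = 66290.4 Mb
documentary: 16.620 Mbps × 2520 s × 1.10 = 46070.6 Mb
tutorial video: 6.960 Mbps × 2520 s × 1.10 = 19293.1 Mb
Total: 161979.8 Mb = 20247.5 MB.
= 20.25 GB.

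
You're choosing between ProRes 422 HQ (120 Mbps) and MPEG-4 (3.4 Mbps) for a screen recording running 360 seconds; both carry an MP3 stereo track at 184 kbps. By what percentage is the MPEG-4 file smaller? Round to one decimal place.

Audio: 184 kbps = 0.184 Mbps.
ProRes 422 HQ: 120.184 Mbps × 360 s = 43266.2 Mb = 5.037 GiB.
MPEG-4: 3.584 Mbps × 360 s = 1290.2 Mb = 0.150 GiB.
Reduction: (1 − 0.150/5.037) × 100 = 97.02%.

97.0%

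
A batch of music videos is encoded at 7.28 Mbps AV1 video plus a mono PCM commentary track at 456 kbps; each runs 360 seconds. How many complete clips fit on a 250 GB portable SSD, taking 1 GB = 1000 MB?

Audio: 456 kbps = 0.456 Mbps.
Total bitrate: 7.736 Mbps.
Per item: 7.736 Mbps × 360 s = 2,785 Mb = 348.1 MB.
Capacity: 250 GB = 2,000,000 Mb; 718.14 items → 718 complete.

718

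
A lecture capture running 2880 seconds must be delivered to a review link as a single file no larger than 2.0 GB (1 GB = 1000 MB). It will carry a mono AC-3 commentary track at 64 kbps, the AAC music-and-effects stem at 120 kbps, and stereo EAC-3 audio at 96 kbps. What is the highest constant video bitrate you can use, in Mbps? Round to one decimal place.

Budget: 2.0 GB = 16000.0 Mb.
Total bitrate budget: 16000.0 Mb / 2880 s = 5.556 Mbps.
Audio total: 64 + 120 + 96 = 280 kbps = 0.280 Mbps.
Video: 5.556 − 0.280 = 5.276 Mbps.

5.3 Mbps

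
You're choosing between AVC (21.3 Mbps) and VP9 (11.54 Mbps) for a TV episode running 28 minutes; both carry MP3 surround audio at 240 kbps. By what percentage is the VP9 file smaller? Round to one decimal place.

28 min = 1680 s
Audio: 240 kbps = 0.240 Mbps.
AVC: 21.540 Mbps × 1680 s = 36187.2 Mb = 4.213 GiB.
VP9: 11.780 Mbps × 1680 s = 19790.4 Mb = 2.304 GiB.
Reduction: (1 − 2.304/4.213) × 100 = 45.31%.

45.3%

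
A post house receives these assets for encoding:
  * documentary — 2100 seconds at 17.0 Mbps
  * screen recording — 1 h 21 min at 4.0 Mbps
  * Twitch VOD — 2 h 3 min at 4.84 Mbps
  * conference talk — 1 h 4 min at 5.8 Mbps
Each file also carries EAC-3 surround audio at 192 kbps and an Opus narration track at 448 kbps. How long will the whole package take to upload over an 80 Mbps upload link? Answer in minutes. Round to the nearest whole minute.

26 minutes

Audio total: 192 + 448 = 640 kbps = 0.640 Mbps.
documentary: 17.640 Mbps × 2100 s = 37044.0 Mb
screen recording: 4.640 Mbps × 4860 s = 22550.4 Mb
Twitch VOD: 5.480 Mbps × 7380 s = 40442.4 Mb
conference talk: 6.440 Mbps × 3840 s = 24729.6 Mb
Total: 124766.4 Mb = 15595.8 MB.
At 80 Mbps: 124766.4 / 80 = 1560 s ≈ 26 minutes.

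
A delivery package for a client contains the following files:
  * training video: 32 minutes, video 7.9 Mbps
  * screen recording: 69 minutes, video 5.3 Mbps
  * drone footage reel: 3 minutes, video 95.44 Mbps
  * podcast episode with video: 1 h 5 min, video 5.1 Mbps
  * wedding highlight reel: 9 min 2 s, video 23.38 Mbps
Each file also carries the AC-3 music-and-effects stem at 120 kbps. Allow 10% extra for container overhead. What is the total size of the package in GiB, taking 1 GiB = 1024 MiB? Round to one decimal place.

11.3 GiB

Audio: 120 kbps = 0.120 Mbps.
training video: 8.020 Mbps × 1920 s × 1.10 = 16938.2 Mb
screen recording: 5.420 Mbps × 4140 s × 1.10 = 24682.7 Mb
drone footage reel: 95.560 Mbps × 180 s × 1.10 = 18920.9 Mb
podcast episode with video: 5.220 Mbps × 3900 s × 1.10 = 22393.8 Mb
wedding highlight reel: 23.500 Mbps × 542 s × 1.10 = 14010.7 Mb
Total: 96946.3 Mb = 12118.3 MB.
= 11.29 GiB.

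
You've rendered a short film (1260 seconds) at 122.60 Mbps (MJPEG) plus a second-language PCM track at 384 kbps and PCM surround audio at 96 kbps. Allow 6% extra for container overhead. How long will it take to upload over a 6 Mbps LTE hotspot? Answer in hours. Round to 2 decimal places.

Audio total: 384 + 96 = 480 kbps = 0.480 Mbps.
Total bitrate: 123.080 Mbps.
File: 123.080 Mbps × 1260 s = 155080.8 Mb.
With 6% container overhead: ×1.06. → 164385.6 Mb.
At 6 Mbps: 164385.6 / 6 = 27397.6 s ≈ 7.61 hours.

7.61 hours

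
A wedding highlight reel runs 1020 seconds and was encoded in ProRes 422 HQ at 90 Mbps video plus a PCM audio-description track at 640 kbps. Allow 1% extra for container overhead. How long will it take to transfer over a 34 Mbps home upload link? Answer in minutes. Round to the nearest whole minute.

46 minutes

Audio: 640 kbps = 0.640 Mbps.
Total bitrate: 90.640 Mbps.
File: 90.640 Mbps × 1020 s = 92452.8 Mb.
With 1% container overhead: ×1.01. → 93377.3 Mb.
At 34 Mbps: 93377.3 / 34 = 2746.4 s ≈ 45.8 minutes.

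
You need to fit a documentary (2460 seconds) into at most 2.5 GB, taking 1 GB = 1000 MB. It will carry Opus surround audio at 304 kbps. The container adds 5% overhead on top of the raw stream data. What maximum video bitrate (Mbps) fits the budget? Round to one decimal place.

7.4 Mbps

Budget: 2.5 GB = 20000.0 Mb.
Stream payload after overhead: 20000.0 / 1.05 = 19047.6 Mb.
Total bitrate budget: 19047.6 Mb / 2460 s = 7.743 Mbps.
Audio: 304 kbps = 0.304 Mbps.
Video: 7.743 − 0.304 = 7.439 Mbps.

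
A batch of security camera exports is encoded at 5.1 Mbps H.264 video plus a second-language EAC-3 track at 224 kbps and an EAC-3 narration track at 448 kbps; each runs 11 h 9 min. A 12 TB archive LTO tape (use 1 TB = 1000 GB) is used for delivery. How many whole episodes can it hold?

11 h 9 min = 669 min = 40140 s
Audio total: 224 + 448 = 672 kbps = 0.672 Mbps.
Total bitrate: 5.772 Mbps.
Per item: 5.772 Mbps × 40140 s = 231,688 Mb = 28,961 MB.
Capacity: 12 TB = 96,000,000 Mb; 414.35 items → 414 complete.

414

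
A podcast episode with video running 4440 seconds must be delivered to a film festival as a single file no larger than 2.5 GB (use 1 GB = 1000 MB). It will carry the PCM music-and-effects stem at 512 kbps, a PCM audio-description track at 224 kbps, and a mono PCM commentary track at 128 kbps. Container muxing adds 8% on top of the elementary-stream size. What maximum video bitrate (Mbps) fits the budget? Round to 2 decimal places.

Budget: 2.5 GB = 20000.0 Mb.
Stream payload after overhead: 20000.0 / 1.08 = 18518.5 Mb.
Total bitrate budget: 18518.5 Mb / 4440 s = 4.171 Mbps.
Audio total: 512 + 224 + 128 = 864 kbps = 0.864 Mbps.
Video: 4.171 − 0.864 = 3.307 Mbps.

3.31 Mbps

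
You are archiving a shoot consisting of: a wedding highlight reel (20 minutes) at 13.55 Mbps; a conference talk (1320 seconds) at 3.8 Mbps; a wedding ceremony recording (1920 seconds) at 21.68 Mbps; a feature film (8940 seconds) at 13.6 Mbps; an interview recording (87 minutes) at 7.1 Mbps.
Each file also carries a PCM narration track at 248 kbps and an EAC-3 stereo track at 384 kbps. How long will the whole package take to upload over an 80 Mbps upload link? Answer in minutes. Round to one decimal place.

Audio total: 248 + 384 = 632 kbps = 0.632 Mbps.
wedding highlight reel: 14.182 Mbps × 1200 s = 17018.4 Mb
conference talk: 4.432 Mbps × 1320 s = 5850.2 Mb
wedding ceremony recording: 22.312 Mbps × 1920 s = 42839.0 Mb
feature film: 14.232 Mbps × 8940 s = 127234.1 Mb
interview recording: 7.732 Mbps × 5220 s = 40361.0 Mb
Total: 233302.8 Mb = 29162.8 MB.
At 80 Mbps: 233302.8 / 80 = 2916 s ≈ 48.6 minutes.

48.6 minutes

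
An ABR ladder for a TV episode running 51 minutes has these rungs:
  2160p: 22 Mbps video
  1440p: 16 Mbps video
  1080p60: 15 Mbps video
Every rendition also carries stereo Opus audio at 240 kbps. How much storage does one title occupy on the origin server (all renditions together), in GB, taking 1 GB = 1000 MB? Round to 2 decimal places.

20.55 GB

51 min = 3060 s
Audio: 240 kbps = 0.240 Mbps.
Sum of rendition bitrates: (22+0.240) + (16+0.240) + (15+0.240) = 53.720 Mbps.
× 3060 s = 164,383 Mb = 20,548 MB = 20.55 GB.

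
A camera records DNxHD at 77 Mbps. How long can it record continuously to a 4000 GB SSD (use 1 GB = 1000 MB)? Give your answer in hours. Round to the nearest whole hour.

Capacity: 4000 GB = 32,000,000 Mb.
Recording time: 32,000,000 / 77.000 = 415,584 s ≈ 115 hours.

115 hours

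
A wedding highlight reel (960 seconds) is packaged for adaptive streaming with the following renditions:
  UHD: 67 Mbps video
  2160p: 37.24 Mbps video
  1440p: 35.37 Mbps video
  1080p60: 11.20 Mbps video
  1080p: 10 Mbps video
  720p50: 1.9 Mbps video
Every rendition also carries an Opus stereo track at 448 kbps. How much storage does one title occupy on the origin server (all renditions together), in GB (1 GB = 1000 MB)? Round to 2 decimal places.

19.85 GB

Audio: 448 kbps = 0.448 Mbps.
Sum of rendition bitrates: (67+0.448) + (37.24+0.448) + (35.37+0.448) + (11.20+0.448) + (10+0.448) + (1.9+0.448) = 165.398 Mbps.
× 960 s = 158,782 Mb = 19,848 MB = 19.85 GB.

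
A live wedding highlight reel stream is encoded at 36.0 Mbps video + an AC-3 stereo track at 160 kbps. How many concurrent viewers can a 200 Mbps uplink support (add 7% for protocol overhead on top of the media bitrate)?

Audio: 160 kbps = 0.160 Mbps.
Per-viewer media rate: 36.160 Mbps.
On the wire with 7% overhead: 38.691 Mbps.
200 Mbps = 200.0 Mbps; 200.0 / 38.691 = 5.17 → 5 viewers.

5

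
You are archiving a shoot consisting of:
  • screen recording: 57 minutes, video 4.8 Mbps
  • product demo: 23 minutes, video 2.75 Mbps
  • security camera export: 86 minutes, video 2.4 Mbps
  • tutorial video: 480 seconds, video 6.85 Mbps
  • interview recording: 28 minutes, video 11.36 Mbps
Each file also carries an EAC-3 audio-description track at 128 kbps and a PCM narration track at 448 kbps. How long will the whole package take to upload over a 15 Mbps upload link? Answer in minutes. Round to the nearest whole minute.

Audio total: 128 + 448 = 576 kbps = 0.576 Mbps.
screen recording: 5.376 Mbps × 3420 s = 18385.9 Mb
product demo: 3.326 Mbps × 1380 s = 4589.9 Mb
security camera export: 2.976 Mbps × 5160 s = 15356.2 Mb
tutorial video: 7.426 Mbps × 480 s = 3564.5 Mb
interview recording: 11.936 Mbps × 1680 s = 20052.5 Mb
Total: 61948.9 Mb = 7743.6 MB.
At 15 Mbps: 61948.9 / 15 = 4130 s ≈ 68.8 minutes.

69 minutes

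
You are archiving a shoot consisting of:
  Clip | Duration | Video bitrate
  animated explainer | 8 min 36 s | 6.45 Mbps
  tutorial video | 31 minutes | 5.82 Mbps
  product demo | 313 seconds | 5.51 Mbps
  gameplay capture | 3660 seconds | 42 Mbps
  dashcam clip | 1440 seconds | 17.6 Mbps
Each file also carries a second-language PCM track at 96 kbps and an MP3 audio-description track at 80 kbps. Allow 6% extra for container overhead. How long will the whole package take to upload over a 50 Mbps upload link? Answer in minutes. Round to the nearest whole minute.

69 minutes

Audio total: 96 + 80 = 176 kbps = 0.176 Mbps.
animated explainer: 6.626 Mbps × 516 s × 1.06 = 3624.2 Mb
tutorial video: 5.996 Mbps × 1860 s × 1.06 = 11821.7 Mb
product demo: 5.686 Mbps × 313 s × 1.06 = 1886.5 Mb
gameplay capture: 42.176 Mbps × 3660 s × 1.06 = 163626.0 Mb
dashcam clip: 17.776 Mbps × 1440 s × 1.06 = 27133.3 Mb
Total: 208091.7 Mb = 26011.5 MB.
At 50 Mbps: 208091.7 / 50 = 4162 s ≈ 69.4 minutes.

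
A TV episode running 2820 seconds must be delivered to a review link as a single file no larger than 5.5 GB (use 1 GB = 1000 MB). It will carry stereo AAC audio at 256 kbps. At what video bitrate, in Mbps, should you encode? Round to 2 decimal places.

15.35 Mbps

Budget: 5.5 GB = 44000.0 Mb.
Total bitrate budget: 44000.0 Mb / 2820 s = 15.603 Mbps.
Audio: 256 kbps = 0.256 Mbps.
Video: 15.603 − 0.256 = 15.347 Mbps.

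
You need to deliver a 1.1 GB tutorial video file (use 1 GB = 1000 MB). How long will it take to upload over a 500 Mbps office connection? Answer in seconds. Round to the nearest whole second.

18 seconds

File: 1.1 GB = 8800.0 Mb.
At 500 Mbps: 8800.0 / 500 = 17.6 s ≈ 17.6 seconds.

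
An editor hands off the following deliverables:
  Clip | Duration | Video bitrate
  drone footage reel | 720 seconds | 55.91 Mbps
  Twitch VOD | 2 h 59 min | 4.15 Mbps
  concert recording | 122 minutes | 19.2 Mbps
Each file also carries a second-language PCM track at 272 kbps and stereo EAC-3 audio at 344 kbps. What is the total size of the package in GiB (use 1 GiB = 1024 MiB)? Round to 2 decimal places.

Audio total: 272 + 344 = 616 kbps = 0.616 Mbps.
drone footage reel: 56.526 Mbps × 720 s = 40698.7 Mb
Twitch VOD: 4.766 Mbps × 10740 s = 51186.8 Mb
concert recording: 19.816 Mbps × 7320 s = 145053.1 Mb
Total: 236938.7 Mb = 29617.3 MB.
= 27.58 GiB.

27.58 GiB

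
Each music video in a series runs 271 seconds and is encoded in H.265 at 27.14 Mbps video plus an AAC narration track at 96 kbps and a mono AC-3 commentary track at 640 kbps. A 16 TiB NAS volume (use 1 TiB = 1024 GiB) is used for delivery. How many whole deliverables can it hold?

18629

Audio total: 96 + 640 = 736 kbps = 0.736 Mbps.
Total bitrate: 27.876 Mbps.
Per item: 27.876 Mbps × 271 s = 7,554 Mb = 944.3 MB.
Capacity: 16 TiB = 140,737,488 Mb; 18629.88 items → 18629 complete.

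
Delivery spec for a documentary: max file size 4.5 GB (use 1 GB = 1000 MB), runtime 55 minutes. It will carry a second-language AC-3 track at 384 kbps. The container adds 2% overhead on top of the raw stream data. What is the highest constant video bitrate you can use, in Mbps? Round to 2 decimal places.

Budget: 4.5 GB = 36000.0 Mb.
Stream payload after overhead: 36000.0 / 1.02 = 35294.1 Mb.
55 min = 3300 s
Total bitrate budget: 35294.1 Mb / 3300 s = 10.695 Mbps.
Audio: 384 kbps = 0.384 Mbps.
Video: 10.695 − 0.384 = 10.311 Mbps.

10.31 Mbps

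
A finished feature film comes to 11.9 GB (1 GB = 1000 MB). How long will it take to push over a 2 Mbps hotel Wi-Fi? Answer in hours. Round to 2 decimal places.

File: 11.9 GB = 95200.0 Mb.
At 2 Mbps: 95200.0 / 2 = 47600.0 s ≈ 13.2 hours.

13.22 hours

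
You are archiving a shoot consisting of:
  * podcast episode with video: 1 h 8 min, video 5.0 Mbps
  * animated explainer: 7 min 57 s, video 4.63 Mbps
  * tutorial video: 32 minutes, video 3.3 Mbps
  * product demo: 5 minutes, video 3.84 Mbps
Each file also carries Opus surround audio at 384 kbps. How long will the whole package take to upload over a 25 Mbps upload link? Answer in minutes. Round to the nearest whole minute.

Audio: 384 kbps = 0.384 Mbps.
podcast episode with video: 5.384 Mbps × 4080 s = 21966.7 Mb
animated explainer: 5.014 Mbps × 477 s = 2391.7 Mb
tutorial video: 3.684 Mbps × 1920 s = 7073.3 Mb
product demo: 4.224 Mbps × 300 s = 1267.2 Mb
Total: 32698.9 Mb = 4087.4 MB.
At 25 Mbps: 32698.9 / 25 = 1308 s ≈ 21.8 minutes.

22 minutes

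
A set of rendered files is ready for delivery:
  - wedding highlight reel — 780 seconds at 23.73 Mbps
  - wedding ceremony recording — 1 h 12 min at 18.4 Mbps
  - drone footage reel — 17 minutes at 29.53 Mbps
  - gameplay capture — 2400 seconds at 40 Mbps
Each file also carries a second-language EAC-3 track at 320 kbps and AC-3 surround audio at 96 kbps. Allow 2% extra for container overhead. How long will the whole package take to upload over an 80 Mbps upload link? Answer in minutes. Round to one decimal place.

Audio total: 320 + 96 = 416 kbps = 0.416 Mbps.
wedding highlight reel: 24.146 Mbps × 780 s × 1.02 = 19210.6 Mb
wedding ceremony recording: 18.816 Mbps × 4320 s × 1.02 = 82910.8 Mb
drone footage reel: 29.946 Mbps × 1020 s × 1.02 = 31155.8 Mb
gameplay capture: 40.416 Mbps × 2400 s × 1.02 = 98938.4 Mb
Total: 232215.6 Mb = 29026.9 MB.
At 80 Mbps: 232215.6 / 80 = 2903 s ≈ 48.4 minutes.

48.4 minutes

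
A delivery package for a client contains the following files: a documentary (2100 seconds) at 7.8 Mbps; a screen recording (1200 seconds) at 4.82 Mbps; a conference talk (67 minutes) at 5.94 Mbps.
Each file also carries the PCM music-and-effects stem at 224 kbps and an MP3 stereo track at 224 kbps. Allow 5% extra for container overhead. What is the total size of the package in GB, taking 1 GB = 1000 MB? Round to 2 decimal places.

6.47 GB

Audio total: 224 + 224 = 448 kbps = 0.448 Mbps.
documentary: 8.248 Mbps × 2100 s × 1.05 = 18186.8 Mb
screen recording: 5.268 Mbps × 1200 s × 1.05 = 6637.7 Mb
conference talk: 6.388 Mbps × 4020 s × 1.05 = 26963.7 Mb
Total: 51788.3 Mb = 6473.5 MB.
= 6.474 GB.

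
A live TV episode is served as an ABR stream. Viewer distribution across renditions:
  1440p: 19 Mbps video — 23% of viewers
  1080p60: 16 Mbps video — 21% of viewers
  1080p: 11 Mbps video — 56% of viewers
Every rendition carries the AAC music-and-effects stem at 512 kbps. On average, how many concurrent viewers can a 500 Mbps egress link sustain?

34

Audio: 512 kbps = 0.512 Mbps.
Average per-viewer bitrate: 0.23×19.512 + 0.21×16.512 + 0.56×11.512 = 14.402 Mbps.
500 Mbps = 500.0 Mbps; 500.0 / 14.402 = 34.72 → 34.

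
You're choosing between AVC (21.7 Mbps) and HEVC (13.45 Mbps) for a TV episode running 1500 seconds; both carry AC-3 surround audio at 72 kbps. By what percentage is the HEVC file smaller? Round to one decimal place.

Audio: 72 kbps = 0.072 Mbps.
AVC: 21.772 Mbps × 1500 s = 32658.0 Mb = 4.082 GB.
HEVC: 13.522 Mbps × 1500 s = 20283.0 Mb = 2.535 GB.
Reduction: (1 − 2.535/4.082) × 100 = 37.89%.

37.9%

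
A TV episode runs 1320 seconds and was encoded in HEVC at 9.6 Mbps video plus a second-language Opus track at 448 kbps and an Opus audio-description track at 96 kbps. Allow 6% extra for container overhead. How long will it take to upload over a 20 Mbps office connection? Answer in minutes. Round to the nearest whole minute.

Audio total: 448 + 96 = 544 kbps = 0.544 Mbps.
Total bitrate: 10.144 Mbps.
File: 10.144 Mbps × 1320 s = 13390.1 Mb.
With 6% container overhead: ×1.06. → 14193.5 Mb.
At 20 Mbps: 14193.5 / 20 = 709.7 s ≈ 11.8 minutes.

12 minutes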